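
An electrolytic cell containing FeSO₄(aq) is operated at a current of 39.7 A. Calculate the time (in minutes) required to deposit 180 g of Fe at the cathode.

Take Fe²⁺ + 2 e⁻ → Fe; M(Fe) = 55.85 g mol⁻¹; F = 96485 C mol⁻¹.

261 min

n(Fe) = m/M = 180 / 55.85 = 3.223 mol.
Each Fe atom requires 2 electrons, so n(e⁻) = 2 × 3.223 = 6.446 mol.
Q = n(e⁻)·F = 6.446 × 96485 = 621900 C.
t = Q/I = 621900 / 39.70 A = 15670 s = 261 min.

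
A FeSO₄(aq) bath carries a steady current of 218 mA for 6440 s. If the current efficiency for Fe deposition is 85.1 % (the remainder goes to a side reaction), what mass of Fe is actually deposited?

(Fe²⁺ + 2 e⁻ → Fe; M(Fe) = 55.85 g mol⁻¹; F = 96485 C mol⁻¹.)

Q = I·t = 0.2180 × 6440.0 = 1404 C.
n(e⁻) = 1404/96485 = 0.01455 mol; theoretically n(Fe) = 0.01455/2 = 0.007275 mol, m_theo = 0.4063 g.
At 85.1 % efficiency, m_actual = 0.851 × 0.4063 = 0.346 g.

0.346 g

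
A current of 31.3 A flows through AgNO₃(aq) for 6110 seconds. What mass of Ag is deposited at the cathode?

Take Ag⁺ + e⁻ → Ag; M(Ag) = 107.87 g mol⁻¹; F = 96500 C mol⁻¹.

Q = I·t = 31.30 A × 6110.0 s = 191200 C.
n(e⁻) = Q/F = 191200 / 96500 = 1.982 mol.
Ag⁺ + e⁻ → Ag, so n(Ag) = n(e⁻)/1 = 1.982 mol.
m = n·M = 1.982 × 107.87 = 214 g.

214 g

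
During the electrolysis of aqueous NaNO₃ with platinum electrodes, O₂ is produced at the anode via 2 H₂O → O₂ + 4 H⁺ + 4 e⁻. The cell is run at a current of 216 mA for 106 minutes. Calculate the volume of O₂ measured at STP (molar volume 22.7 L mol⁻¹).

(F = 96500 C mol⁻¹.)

Q = I·t = 0.2160 A × 6360.0 s = 1374 C.
n(e⁻) = Q/F = 1374 / 96500 = 0.01424 mol.
4 electrons are transferred per O₂ molecule, so n(O₂) = 0.01424 / 4 = 0.003559 mol.
V = n × V_m = 0.003559 × 22.7 = 0.0808 L.

0.0808 L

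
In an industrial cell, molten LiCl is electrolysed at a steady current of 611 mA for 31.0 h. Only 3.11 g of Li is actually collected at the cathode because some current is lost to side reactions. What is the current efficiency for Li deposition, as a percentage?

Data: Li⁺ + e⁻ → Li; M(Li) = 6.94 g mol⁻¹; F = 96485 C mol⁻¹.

63.4 %

Q = I·t = 0.6110 × 111600 = 68190 C; n(e⁻) = 68190/96485 = 0.7067 mol.
Theoretical n(Li) = n(e⁻)/1 = 0.7067 mol, i.e. m_theo = 0.7067 × 6.94 = 4.905 g.
Efficiency = m_actual / m_theo = 3.11 / 4.905 = 63.4 %.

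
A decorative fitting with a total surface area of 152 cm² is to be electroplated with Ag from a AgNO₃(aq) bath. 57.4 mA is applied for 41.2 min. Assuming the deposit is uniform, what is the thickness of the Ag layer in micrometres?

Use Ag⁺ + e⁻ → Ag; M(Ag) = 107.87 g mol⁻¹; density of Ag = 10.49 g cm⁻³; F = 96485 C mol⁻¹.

0.995 μm

Q = I·t = 0.05740 × 2472.0 = 141.9 C; n(e⁻) = 0.001471 mol.
n(Ag) = n(e⁻)/1 = 0.001471 mol, so m = 0.001471 × 107.87 = 0.1586 g.
Volume = m/ρ = 0.1586 / 10.49 = 0.01512 cm³.
Thickness = V/A = 0.01512 / 152 = 9.95 × 10⁻⁵ cm = 0.995 μm.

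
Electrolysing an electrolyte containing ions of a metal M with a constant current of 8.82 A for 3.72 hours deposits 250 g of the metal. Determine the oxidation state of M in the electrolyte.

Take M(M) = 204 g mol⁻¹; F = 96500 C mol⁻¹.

Q = I·t = 8.820 A × 13392 s = 118100 C, so n(e⁻) = 118100/96500 = 1.224 mol.
n(M) deposited = 250 / 204 = 1.225 mol.
Electrons per atom = n(e⁻)/n(M) = 1.224 / 1.225 = 0.999 ≈ 1, so the ion is M⁺.

+1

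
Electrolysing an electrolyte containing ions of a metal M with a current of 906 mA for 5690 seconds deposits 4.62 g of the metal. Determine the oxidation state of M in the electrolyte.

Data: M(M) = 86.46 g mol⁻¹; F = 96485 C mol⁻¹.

+1

Q = I·t = 0.9060 A × 5690.0 s = 5155 C, so n(e⁻) = 5155/96485 = 0.05343 mol.
n(M) deposited = 4.62 / 86.46 = 0.05344 mol.
Electrons per atom = n(e⁻)/n(M) = 0.05343 / 0.05344 = 1.00 ≈ 1, so the ion is M⁺.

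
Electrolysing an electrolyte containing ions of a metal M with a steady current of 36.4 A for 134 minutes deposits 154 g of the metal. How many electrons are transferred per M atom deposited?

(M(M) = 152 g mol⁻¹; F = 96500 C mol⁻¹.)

3

Q = I·t = 36.40 A × 8040.0 s = 292700 C, so n(e⁻) = 292700/96500 = 3.033 mol.
n(M) deposited = 154 / 152 = 1.013 mol.
Electrons per atom = n(e⁻)/n(M) = 3.033 / 1.013 = 2.99 ≈ 3, so the ion is M³⁺.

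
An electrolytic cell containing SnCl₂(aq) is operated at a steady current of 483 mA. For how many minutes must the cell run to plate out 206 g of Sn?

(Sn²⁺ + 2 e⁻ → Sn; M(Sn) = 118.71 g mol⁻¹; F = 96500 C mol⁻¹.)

n(Sn) = m/M = 206 / 118.71 = 1.735 mol.
Each Sn atom requires 2 electrons, so n(e⁻) = 2 × 1.735 = 3.471 mol.
Q = n(e⁻)·F = 3.471 × 96500 = 334900 C.
t = Q/I = 334900 / 0.4830 A = 693400 s = 11600 min.

11600 min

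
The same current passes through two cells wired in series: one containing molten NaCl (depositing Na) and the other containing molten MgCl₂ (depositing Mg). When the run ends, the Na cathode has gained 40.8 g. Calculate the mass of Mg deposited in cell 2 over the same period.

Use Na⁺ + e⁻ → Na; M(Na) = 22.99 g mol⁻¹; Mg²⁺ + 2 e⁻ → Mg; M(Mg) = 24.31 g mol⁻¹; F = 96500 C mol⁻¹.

n(Na) = 40.8 / 22.99 = 1.775 mol.
Since Na⁺ + e⁻ → Na, n(e⁻) passed = 1 × 1.775 = 1.775 mol.
Cells in series carry the same charge, so the same 1.775 mol of electrons passes through cell 2.
Mg²⁺ + 2 e⁻ → Mg, so n(Mg) = 1.775 / 2 = 0.8873 mol.
m(Mg) = 0.8873 × 24.31 = 21.6 g.

21.6 g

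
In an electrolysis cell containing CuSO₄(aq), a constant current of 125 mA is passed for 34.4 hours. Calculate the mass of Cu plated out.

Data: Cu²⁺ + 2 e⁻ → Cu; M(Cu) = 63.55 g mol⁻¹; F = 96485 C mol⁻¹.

Q = I·t = 0.1250 A × 123840 s = 15480 C.
n(e⁻) = Q/F = 15480 / 96485 = 0.1604 mol.
Cu²⁺ + 2 e⁻ → Cu, so n(Cu) = n(e⁻)/2 = 0.08022 mol.
m = n·M = 0.08022 × 63.55 = 5.10 g.

5.10 g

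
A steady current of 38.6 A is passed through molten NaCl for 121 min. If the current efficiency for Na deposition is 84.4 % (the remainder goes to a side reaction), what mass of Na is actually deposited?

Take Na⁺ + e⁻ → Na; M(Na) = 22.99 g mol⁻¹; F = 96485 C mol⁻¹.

56.4 g

Q = I·t = 38.60 × 7260.0 = 280200 C.
n(e⁻) = 280200/96485 = 2.904 mol; theoretically n(Na) = 2.904/1 = 2.904 mol, m_theo = 66.77 g.
At 84.4 % efficiency, m_actual = 0.844 × 66.77 = 56.4 g.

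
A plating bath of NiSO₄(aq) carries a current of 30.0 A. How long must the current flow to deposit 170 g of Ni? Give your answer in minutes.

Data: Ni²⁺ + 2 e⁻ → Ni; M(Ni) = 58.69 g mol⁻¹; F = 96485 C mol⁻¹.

311 min

n(Ni) = m/M = 170 / 58.69 = 2.897 mol.
Each Ni atom requires 2 electrons, so n(e⁻) = 2 × 2.897 = 5.793 mol.
Q = n(e⁻)·F = 5.793 × 96485 = 559000 C.
t = Q/I = 559000 / 30.00 A = 18630 s = 311 min.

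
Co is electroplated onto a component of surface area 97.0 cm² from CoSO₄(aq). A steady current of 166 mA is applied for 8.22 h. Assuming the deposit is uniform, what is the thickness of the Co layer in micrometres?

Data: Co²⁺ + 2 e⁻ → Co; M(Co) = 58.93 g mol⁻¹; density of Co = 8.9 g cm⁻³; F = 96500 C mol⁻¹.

17.4 μm

Q = I·t = 0.1660 × 29592 = 4912 C; n(e⁻) = 0.05090 mol.
n(Co) = n(e⁻)/2 = 0.02545 mol, so m = 0.02545 × 58.93 = 1.500 g.
Volume = m/ρ = 1.500 / 8.9 = 0.1685 cm³.
Thickness = V/A = 0.1685 / 97.0 = 0.00174 cm = 17.4 μm.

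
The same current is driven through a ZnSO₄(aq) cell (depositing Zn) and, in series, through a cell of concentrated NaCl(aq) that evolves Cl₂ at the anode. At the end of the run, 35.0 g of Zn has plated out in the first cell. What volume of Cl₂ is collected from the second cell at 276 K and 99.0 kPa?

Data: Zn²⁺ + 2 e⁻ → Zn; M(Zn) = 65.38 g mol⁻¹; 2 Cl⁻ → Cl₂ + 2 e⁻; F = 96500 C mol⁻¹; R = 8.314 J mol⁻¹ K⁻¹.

12.4 L

n(Zn) = 35.0 / 65.38 = 0.5353 mol, so n(e⁻) = 2 × 0.5353 = 1.071 mol.
The cells are in series, so the same 1.071 mol of electrons passes through the second cell.
2 Cl⁻ → Cl₂ + 2 e⁻ — 2 mol e⁻ per mol Cl₂, so n(Cl₂) = 1.071/2 = 0.5353 mol.
V = nRT/P = (0.5353 × 8.314 × 276) / (99.0 × 10³) = 0.0124 m³ = 12.4 L.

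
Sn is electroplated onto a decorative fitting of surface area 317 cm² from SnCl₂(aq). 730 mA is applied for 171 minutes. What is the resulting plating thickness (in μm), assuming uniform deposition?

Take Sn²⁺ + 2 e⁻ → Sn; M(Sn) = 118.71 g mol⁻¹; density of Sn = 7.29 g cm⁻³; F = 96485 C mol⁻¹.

Q = I·t = 0.7300 × 10260 = 7490 C; n(e⁻) = 0.07763 mol.
n(Sn) = n(e⁻)/2 = 0.03881 mol, so m = 0.03881 × 118.71 = 4.608 g.
Volume = m/ρ = 4.608 / 7.29 = 0.6320 cm³.
Thickness = V/A = 0.6320 / 317 = 0.00199 cm = 19.9 μm.

19.9 μm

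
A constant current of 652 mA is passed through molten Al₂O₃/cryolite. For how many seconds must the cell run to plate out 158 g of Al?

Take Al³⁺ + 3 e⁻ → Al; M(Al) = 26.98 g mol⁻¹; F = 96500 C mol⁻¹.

n(Al) = m/M = 158 / 26.98 = 5.856 mol.
Each Al atom requires 3 electrons, so n(e⁻) = 3 × 5.856 = 17.57 mol.
Q = n(e⁻)·F = 17.57 × 96500 = 1695000 C.
t = Q/I = 1695000 / 0.6520 A = 2600000 s.

2.60 × 10⁶ s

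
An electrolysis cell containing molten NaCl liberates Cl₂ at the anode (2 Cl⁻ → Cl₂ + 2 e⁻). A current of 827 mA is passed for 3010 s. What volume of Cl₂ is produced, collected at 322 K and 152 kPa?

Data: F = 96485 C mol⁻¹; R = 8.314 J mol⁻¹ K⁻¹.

Q = I·t = 0.8270 A × 3010.0 s = 2489 C.
n(e⁻) = Q/F = 2489 / 96485 = 0.02580 mol.
2 electrons are transferred per Cl₂ molecule, so n(Cl₂) = 0.02580 / 2 = 0.01290 mol.
V = nRT/P = (0.01290 × 8.314 × 322) / (152 × 10³ Pa) = 2.27 × 10⁻⁴ m³ = 0.227 L.

0.227 L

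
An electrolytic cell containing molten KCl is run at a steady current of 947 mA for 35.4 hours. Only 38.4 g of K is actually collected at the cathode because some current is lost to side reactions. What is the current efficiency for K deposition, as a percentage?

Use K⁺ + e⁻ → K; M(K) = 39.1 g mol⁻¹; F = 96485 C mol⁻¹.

78.5 %

Q = I·t = 0.9470 × 127440 = 120700 C; n(e⁻) = 120700/96485 = 1.251 mol.
Theoretical n(K) = n(e⁻)/1 = 1.251 mol, i.e. m_theo = 1.251 × 39.1 = 48.91 g.
Efficiency = m_actual / m_theo = 38.4 / 48.91 = 78.5 %.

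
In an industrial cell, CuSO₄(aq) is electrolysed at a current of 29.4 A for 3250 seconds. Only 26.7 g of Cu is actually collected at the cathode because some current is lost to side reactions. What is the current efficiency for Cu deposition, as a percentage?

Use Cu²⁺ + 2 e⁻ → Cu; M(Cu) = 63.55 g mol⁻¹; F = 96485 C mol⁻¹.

84.9 %

Q = I·t = 29.40 × 3250.0 = 95550 C; n(e⁻) = 95550/96485 = 0.9903 mol.
Theoretical n(Cu) = n(e⁻)/2 = 0.4952 mol, i.e. m_theo = 0.4952 × 63.55 = 31.47 g.
Efficiency = m_actual / m_theo = 26.7 / 31.47 = 84.9 %.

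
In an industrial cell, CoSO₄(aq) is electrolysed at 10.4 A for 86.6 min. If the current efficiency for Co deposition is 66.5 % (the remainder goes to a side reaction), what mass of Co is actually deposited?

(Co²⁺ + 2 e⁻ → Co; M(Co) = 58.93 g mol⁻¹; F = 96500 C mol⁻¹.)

Q = I·t = 10.40 × 5196.0 = 54040 C.
n(e⁻) = 54040/96500 = 0.5600 mol; theoretically n(Co) = 0.5600/2 = 0.2800 mol, m_theo = 16.50 g.
At 66.5 % efficiency, m_actual = 0.665 × 16.50 = 11.0 g.

11.0 g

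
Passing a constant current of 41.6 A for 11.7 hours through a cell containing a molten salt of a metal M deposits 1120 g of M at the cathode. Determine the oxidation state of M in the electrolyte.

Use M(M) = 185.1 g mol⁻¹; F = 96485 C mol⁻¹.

Q = I·t = 41.60 A × 42120 s = 1752000 C, so n(e⁻) = 1752000/96485 = 18.16 mol.
n(M) deposited = 1120 / 185.1 = 6.051 mol.
Electrons per atom = n(e⁻)/n(M) = 18.16 / 6.051 = 3.00 ≈ 3, so the ion is M³⁺.

+3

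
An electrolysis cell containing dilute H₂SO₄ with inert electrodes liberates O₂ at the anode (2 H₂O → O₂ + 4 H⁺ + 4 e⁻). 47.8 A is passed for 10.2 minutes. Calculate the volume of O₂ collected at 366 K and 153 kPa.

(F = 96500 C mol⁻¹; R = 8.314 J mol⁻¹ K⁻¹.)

Q = I·t = 47.80 A × 612.00 s = 29250 C.
n(e⁻) = Q/F = 29250 / 96500 = 0.3031 mol.
4 electrons are transferred per O₂ molecule, so n(O₂) = 0.3031 / 4 = 0.07579 mol.
V = nRT/P = (0.07579 × 8.314 × 366) / (153 × 10³ Pa) = 0.00151 m³ = 1.51 L.

1.51 L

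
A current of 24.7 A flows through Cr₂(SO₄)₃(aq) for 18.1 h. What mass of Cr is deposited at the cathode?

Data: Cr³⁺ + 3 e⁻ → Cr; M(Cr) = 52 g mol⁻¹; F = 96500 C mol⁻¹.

Q = I·t = 24.70 A × 65160 s = 1609000 C.
n(e⁻) = Q/F = 1609000 / 96500 = 16.68 mol.
Cr³⁺ + 3 e⁻ → Cr, so n(Cr) = n(e⁻)/3 = 5.559 mol.
m = n·M = 5.559 × 52 = 289 g.

289 g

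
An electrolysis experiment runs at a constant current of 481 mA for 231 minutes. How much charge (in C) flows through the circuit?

Q = I·t = 0.4810 A × 13860 s = 6670 C.

6670 C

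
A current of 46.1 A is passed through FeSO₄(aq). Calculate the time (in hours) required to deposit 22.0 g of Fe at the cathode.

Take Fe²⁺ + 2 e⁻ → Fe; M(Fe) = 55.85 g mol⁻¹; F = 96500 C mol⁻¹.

0.458 h

n(Fe) = m/M = 22.0 / 55.85 = 0.3939 mol.
Each Fe atom requires 2 electrons, so n(e⁻) = 2 × 0.3939 = 0.7878 mol.
Q = n(e⁻)·F = 0.7878 × 96500 = 76030 C.
t = Q/I = 76030 / 46.10 A = 1649 s = 0.458 h.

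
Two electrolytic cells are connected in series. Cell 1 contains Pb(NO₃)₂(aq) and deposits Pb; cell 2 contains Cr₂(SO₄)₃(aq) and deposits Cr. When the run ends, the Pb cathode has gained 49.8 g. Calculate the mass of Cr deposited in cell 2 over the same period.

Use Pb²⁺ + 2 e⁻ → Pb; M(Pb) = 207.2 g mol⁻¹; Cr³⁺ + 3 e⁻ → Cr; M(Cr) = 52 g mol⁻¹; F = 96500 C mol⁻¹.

8.33 g

n(Pb) = 49.8 / 207.2 = 0.2403 mol.
Since Pb²⁺ + 2 e⁻ → Pb, n(e⁻) passed = 2 × 0.2403 = 0.4807 mol.
Cells in series carry the same charge, so the same 0.4807 mol of electrons passes through cell 2.
Cr³⁺ + 3 e⁻ → Cr, so n(Cr) = 0.4807 / 3 = 0.1602 mol.
m(Cr) = 0.1602 × 52 = 8.33 g.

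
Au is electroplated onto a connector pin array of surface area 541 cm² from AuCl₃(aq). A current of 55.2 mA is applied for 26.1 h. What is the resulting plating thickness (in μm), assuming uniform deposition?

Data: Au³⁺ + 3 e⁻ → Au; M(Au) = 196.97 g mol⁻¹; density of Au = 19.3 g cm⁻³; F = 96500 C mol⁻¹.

3.38 μm

Q = I·t = 0.05520 × 93960 = 5187 C; n(e⁻) = 0.05375 mol.
n(Au) = n(e⁻)/3 = 0.01792 mol, so m = 0.01792 × 196.97 = 3.529 g.
Volume = m/ρ = 3.529 / 19.3 = 0.1828 cm³.
Thickness = V/A = 0.1828 / 541 = 3.38 × 10⁻⁴ cm = 3.38 μm.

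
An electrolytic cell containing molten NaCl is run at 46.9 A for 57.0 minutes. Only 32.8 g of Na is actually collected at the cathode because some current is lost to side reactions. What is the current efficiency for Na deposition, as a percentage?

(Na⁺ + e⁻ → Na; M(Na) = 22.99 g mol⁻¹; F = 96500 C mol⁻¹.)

Q = I·t = 46.90 × 3420.0 = 160400 C; n(e⁻) = 160400/96500 = 1.662 mol.
Theoretical n(Na) = n(e⁻)/1 = 1.662 mol, i.e. m_theo = 1.662 × 22.99 = 38.21 g.
Efficiency = m_actual / m_theo = 32.8 / 38.21 = 85.8 %.

85.8 %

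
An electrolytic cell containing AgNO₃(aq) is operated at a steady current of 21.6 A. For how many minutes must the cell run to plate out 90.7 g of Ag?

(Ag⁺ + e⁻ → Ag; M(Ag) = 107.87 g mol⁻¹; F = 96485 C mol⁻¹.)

n(Ag) = m/M = 90.7 / 107.87 = 0.8408 mol.
Each Ag atom requires 1 electron, so n(e⁻) = 1 × 0.8408 = 0.8408 mol.
Q = n(e⁻)·F = 0.8408 × 96485 = 81130 C.
t = Q/I = 81130 / 21.60 A = 3756 s = 62.6 min.

62.6 min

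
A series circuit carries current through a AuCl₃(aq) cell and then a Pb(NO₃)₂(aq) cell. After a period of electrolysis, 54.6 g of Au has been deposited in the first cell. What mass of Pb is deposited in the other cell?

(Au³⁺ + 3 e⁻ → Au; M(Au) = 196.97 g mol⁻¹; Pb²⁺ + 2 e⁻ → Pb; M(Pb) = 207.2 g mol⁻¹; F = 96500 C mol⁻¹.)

86.2 g

n(Au) = 54.6 / 196.97 = 0.2772 mol.
Since Au³⁺ + 3 e⁻ → Au, n(e⁻) passed = 3 × 0.2772 = 0.8316 mol.
Cells in series carry the same charge, so the same 0.8316 mol of electrons passes through cell 2.
Pb²⁺ + 2 e⁻ → Pb, so n(Pb) = 0.8316 / 2 = 0.4158 mol.
m(Pb) = 0.4158 × 207.2 = 86.2 g.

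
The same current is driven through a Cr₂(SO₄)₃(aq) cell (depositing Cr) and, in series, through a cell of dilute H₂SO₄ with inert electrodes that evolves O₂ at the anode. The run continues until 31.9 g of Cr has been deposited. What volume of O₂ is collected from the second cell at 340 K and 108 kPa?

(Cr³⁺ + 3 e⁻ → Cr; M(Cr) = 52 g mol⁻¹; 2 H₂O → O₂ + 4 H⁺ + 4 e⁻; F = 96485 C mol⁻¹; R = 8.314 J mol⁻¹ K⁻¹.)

12.0 L

n(Cr) = 31.9 / 52 = 0.6135 mol, so n(e⁻) = 3 × 0.6135 = 1.840 mol.
The cells are in series, so the same 1.840 mol of electrons passes through the second cell.
2 H₂O → O₂ + 4 H⁺ + 4 e⁻ — 4 mol e⁻ per mol O₂, so n(O₂) = 1.840/4 = 0.4601 mol.
V = nRT/P = (0.4601 × 8.314 × 340) / (108 × 10³) = 0.0120 m³ = 12.0 L.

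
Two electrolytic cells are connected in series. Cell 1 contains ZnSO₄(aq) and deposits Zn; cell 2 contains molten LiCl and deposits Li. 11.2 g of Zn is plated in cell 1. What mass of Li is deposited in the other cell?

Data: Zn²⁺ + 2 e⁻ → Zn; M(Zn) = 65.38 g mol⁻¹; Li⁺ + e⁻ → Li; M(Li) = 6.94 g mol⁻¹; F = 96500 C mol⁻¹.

n(Zn) = 11.2 / 65.38 = 0.1713 mol.
Since Zn²⁺ + 2 e⁻ → Zn, n(e⁻) passed = 2 × 0.1713 = 0.3426 mol.
Cells in series carry the same charge, so the same 0.3426 mol of electrons passes through cell 2.
Li⁺ + e⁻ → Li, so n(Li) = 0.3426 / 1 = 0.3426 mol.
m(Li) = 0.3426 × 6.94 = 2.38 g.

2.38 g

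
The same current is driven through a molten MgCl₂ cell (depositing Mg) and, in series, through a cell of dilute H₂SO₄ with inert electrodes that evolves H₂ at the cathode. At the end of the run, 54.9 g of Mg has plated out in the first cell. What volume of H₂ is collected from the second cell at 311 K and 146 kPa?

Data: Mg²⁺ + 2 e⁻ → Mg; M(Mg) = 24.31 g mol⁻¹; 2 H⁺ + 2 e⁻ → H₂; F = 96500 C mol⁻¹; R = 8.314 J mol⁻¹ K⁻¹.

n(Mg) = 54.9 / 24.31 = 2.258 mol, so n(e⁻) = 2 × 2.258 = 4.517 mol.
The cells are in series, so the same 4.517 mol of electrons passes through the second cell.
2 H⁺ + 2 e⁻ → H₂ — 2 mol e⁻ per mol H₂, so n(H₂) = 4.517/2 = 2.258 mol.
V = nRT/P = (2.258 × 8.314 × 311) / (146 × 10³) = 0.0400 m³ = 40.0 L.

40.0 L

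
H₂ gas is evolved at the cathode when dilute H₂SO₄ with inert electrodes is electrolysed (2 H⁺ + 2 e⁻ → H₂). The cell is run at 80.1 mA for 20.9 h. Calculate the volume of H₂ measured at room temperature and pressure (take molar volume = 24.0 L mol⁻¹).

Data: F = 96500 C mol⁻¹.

Q = I·t = 0.08010 A × 75240 s = 6027 C.
n(e⁻) = Q/F = 6027 / 96500 = 0.06245 mol.
2 electrons are transferred per H₂ molecule, so n(H₂) = 0.06245 / 2 = 0.03123 mol.
V = n × V_m = 0.03123 × 24.0 = 0.749 L.

0.749 L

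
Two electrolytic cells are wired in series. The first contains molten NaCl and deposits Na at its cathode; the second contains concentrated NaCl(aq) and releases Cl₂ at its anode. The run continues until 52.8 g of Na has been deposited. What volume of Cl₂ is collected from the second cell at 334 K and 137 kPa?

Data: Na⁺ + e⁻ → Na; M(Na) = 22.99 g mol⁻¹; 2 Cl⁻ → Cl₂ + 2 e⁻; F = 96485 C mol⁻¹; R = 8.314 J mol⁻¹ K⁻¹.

23.3 L

n(Na) = 52.8 / 22.99 = 2.297 mol, so n(e⁻) = 1 × 2.297 = 2.297 mol.
The cells are in series, so the same 2.297 mol of electrons passes through the second cell.
2 Cl⁻ → Cl₂ + 2 e⁻ — 2 mol e⁻ per mol Cl₂, so n(Cl₂) = 2.297/2 = 1.148 mol.
V = nRT/P = (1.148 × 8.314 × 334) / (137 × 10³) = 0.0233 m³ = 23.3 L.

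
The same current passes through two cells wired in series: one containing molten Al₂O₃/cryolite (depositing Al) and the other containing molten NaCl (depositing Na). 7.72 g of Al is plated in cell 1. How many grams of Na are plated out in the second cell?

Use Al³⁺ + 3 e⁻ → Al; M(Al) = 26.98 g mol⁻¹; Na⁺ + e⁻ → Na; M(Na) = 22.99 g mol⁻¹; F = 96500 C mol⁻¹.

n(Al) = 7.72 / 26.98 = 0.2861 mol.
Since Al³⁺ + 3 e⁻ → Al, n(e⁻) passed = 3 × 0.2861 = 0.8584 mol.
Cells in series carry the same charge, so the same 0.8584 mol of electrons passes through cell 2.
Na⁺ + e⁻ → Na, so n(Na) = 0.8584 / 1 = 0.8584 mol.
m(Na) = 0.8584 × 22.99 = 19.7 g.

19.7 g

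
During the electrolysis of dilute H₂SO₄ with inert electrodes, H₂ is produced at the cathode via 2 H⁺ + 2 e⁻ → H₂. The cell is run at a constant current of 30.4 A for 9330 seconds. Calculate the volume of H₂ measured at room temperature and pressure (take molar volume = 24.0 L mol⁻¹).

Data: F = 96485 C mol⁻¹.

35.3 L

Q = I·t = 30.40 A × 9330.0 s = 283600 C.
n(e⁻) = Q/F = 283600 / 96485 = 2.940 mol.
2 electrons are transferred per H₂ molecule, so n(H₂) = 2.940 / 2 = 1.470 mol.
V = n × V_m = 1.470 × 24.0 = 35.3 L.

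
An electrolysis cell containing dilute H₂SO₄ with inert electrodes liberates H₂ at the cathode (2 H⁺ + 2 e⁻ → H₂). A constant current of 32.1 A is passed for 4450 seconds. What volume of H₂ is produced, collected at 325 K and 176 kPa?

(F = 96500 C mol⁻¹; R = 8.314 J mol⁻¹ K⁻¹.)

Q = I·t = 32.10 A × 4450.0 s = 142800 C.
n(e⁻) = Q/F = 142800 / 96500 = 1.480 mol.
2 electrons are transferred per H₂ molecule, so n(H₂) = 1.480 / 2 = 0.7401 mol.
V = nRT/P = (0.7401 × 8.314 × 325) / (176 × 10³ Pa) = 0.0114 m³ = 11.4 L.

11.4 L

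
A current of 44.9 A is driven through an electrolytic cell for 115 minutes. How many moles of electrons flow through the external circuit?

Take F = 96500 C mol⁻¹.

3.21 mol

Q = I·t = 44.90 A × 6900.0 s = 309800 C.
n(e⁻) = Q/F = 309800 / 96500 = 3.21 mol.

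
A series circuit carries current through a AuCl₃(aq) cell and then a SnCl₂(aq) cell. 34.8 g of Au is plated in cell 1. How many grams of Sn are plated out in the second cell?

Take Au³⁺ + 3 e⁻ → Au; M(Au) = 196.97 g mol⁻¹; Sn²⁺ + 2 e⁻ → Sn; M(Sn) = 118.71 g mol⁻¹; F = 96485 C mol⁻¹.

n(Au) = 34.8 / 196.97 = 0.1767 mol.
Since Au³⁺ + 3 e⁻ → Au, n(e⁻) passed = 3 × 0.1767 = 0.5300 mol.
Cells in series carry the same charge, so the same 0.5300 mol of electrons passes through cell 2.
Sn²⁺ + 2 e⁻ → Sn, so n(Sn) = 0.5300 / 2 = 0.2650 mol.
m(Sn) = 0.2650 × 118.71 = 31.5 g.

31.5 g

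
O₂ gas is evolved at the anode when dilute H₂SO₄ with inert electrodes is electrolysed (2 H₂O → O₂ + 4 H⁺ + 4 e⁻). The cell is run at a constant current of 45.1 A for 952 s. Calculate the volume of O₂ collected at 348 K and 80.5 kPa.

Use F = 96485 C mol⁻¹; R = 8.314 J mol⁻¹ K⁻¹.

4.00 L

Q = I·t = 45.10 A × 952.00 s = 42940 C.
n(e⁻) = Q/F = 42940 / 96485 = 0.4450 mol.
4 electrons are transferred per O₂ molecule, so n(O₂) = 0.4450 / 4 = 0.1112 mol.
V = nRT/P = (0.1112 × 8.314 × 348) / (80.5 × 10³ Pa) = 0.00400 m³ = 4.00 L.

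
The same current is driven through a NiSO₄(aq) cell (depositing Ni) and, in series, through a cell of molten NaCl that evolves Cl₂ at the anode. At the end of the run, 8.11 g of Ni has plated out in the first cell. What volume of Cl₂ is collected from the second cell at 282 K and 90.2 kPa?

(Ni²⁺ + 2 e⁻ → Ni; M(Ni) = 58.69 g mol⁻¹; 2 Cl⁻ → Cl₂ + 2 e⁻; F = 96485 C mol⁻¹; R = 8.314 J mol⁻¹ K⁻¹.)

n(Ni) = 8.11 / 58.69 = 0.1382 mol, so n(e⁻) = 2 × 0.1382 = 0.2764 mol.
The cells are in series, so the same 0.2764 mol of electrons passes through the second cell.
2 Cl⁻ → Cl₂ + 2 e⁻ — 2 mol e⁻ per mol Cl₂, so n(Cl₂) = 0.2764/2 = 0.1382 mol.
V = nRT/P = (0.1382 × 8.314 × 282) / (90.2 × 10³) = 0.00359 m³ = 3.59 L.

3.59 L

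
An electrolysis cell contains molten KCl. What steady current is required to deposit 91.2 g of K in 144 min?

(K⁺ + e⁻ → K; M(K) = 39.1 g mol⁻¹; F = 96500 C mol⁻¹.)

26.1 A

n(K) = 91.2 / 39.1 = 2.332 mol.
n(e⁻) = 1 × 2.332 = 2.332 mol.
Q = n(e⁻)·F = 2.332 × 96500 = 225100 C.
I = Q/t = 225100 / 8640.0 s = 26.1 A.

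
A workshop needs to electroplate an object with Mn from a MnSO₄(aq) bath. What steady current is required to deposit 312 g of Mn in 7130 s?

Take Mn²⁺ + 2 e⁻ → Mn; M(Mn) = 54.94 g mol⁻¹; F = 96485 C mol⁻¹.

154 A

n(Mn) = 312 / 54.94 = 5.679 mol.
n(e⁻) = 2 × 5.679 = 11.36 mol.
Q = n(e⁻)·F = 11.36 × 96485 = 1096000 C.
I = Q/t = 1096000 / 7130.0 s = 154 A.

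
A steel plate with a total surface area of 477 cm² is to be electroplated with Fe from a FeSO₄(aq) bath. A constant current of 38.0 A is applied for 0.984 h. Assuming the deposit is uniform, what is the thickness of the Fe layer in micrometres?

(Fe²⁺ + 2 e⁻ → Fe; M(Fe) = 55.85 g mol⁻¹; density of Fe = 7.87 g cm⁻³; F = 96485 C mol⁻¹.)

104 μm

Q = I·t = 38.00 × 3542.4 = 134600 C; n(e⁻) = 1.395 mol.
n(Fe) = n(e⁻)/2 = 0.6976 mol, so m = 0.6976 × 55.85 = 38.96 g.
Volume = m/ρ = 38.96 / 7.87 = 4.950 cm³.
Thickness = V/A = 4.950 / 477 = 0.0104 cm = 104 μm.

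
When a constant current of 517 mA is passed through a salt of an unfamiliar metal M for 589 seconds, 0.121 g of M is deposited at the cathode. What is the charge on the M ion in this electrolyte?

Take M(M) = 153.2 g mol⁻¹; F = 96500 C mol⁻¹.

+4

Q = I·t = 0.5170 A × 589.00 s = 304.5 C, so n(e⁻) = 304.5/96500 = 0.003156 mol.
n(M) deposited = 0.121 / 153.2 = 0.0007898 mol.
Electrons per atom = n(e⁻)/n(M) = 0.003156 / 0.0007898 = 4.00 ≈ 4, so the ion is M⁴⁺.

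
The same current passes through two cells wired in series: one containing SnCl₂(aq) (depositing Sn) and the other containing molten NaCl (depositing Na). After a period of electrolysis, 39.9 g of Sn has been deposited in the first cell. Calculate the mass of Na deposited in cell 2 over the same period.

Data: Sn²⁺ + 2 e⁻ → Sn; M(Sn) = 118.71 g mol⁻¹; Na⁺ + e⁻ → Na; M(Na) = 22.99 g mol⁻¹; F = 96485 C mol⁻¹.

n(Sn) = 39.9 / 118.71 = 0.3361 mol.
Since Sn²⁺ + 2 e⁻ → Sn, n(e⁻) passed = 2 × 0.3361 = 0.6722 mol.
Cells in series carry the same charge, so the same 0.6722 mol of electrons passes through cell 2.
Na⁺ + e⁻ → Na, so n(Na) = 0.6722 / 1 = 0.6722 mol.
m(Na) = 0.6722 × 22.99 = 15.5 g.

15.5 g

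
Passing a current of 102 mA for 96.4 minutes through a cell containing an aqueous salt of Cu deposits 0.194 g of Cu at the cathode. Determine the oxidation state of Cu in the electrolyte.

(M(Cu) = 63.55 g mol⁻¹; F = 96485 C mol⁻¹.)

+2

Q = I·t = 0.1020 A × 5784.0 s = 590.0 C, so n(e⁻) = 590.0/96485 = 0.006115 mol.
n(Cu) deposited = 0.194 / 63.55 = 0.003053 mol.
Electrons per atom = n(e⁻)/n(Cu) = 0.006115 / 0.003053 = 2.00 ≈ 2, so the ion is Cu²⁺.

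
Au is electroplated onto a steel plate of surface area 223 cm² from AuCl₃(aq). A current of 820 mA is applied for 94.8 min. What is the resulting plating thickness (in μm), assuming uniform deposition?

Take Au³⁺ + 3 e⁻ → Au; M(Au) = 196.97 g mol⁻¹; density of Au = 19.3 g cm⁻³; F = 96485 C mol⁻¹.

7.37 μm

Q = I·t = 0.8200 × 5688.0 = 4664 C; n(e⁻) = 0.04834 mol.
n(Au) = n(e⁻)/3 = 0.01611 mol, so m = 0.01611 × 196.97 = 3.174 g.
Volume = m/ρ = 3.174 / 19.3 = 0.1645 cm³.
Thickness = V/A = 0.1645 / 223 = 7.37 × 10⁻⁴ cm = 7.37 μm.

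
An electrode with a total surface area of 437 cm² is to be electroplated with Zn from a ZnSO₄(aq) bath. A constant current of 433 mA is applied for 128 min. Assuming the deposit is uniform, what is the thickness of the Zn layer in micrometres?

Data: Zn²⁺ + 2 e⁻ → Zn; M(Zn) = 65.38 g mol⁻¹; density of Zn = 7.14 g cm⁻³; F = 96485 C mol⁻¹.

3.61 μm

Q = I·t = 0.4330 × 7680.0 = 3325 C; n(e⁻) = 0.03447 mol.
n(Zn) = n(e⁻)/2 = 0.01723 mol, so m = 0.01723 × 65.38 = 1.127 g.
Volume = m/ρ = 1.127 / 7.14 = 0.1578 cm³.
Thickness = V/A = 0.1578 / 437 = 3.61 × 10⁻⁴ cm = 3.61 μm.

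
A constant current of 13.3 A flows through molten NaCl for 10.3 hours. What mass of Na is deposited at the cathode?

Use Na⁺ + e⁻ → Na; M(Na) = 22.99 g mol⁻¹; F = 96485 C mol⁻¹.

118 g

Q = I·t = 13.30 A × 37080 s = 493200 C.
n(e⁻) = Q/F = 493200 / 96485 = 5.111 mol.
Na⁺ + e⁻ → Na, so n(Na) = n(e⁻)/1 = 5.111 mol.
m = n·M = 5.111 × 22.99 = 118 g.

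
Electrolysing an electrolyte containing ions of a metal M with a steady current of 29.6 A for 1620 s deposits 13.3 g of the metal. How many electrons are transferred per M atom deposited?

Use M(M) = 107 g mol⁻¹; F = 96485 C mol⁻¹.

Q = I·t = 29.60 A × 1620.0 s = 47950 C, so n(e⁻) = 47950/96485 = 0.4970 mol.
n(M) deposited = 13.3 / 107 = 0.1243 mol.
Electrons per atom = n(e⁻)/n(M) = 0.4970 / 0.1243 = 4.00 ≈ 4, so the ion is M⁴⁺.

4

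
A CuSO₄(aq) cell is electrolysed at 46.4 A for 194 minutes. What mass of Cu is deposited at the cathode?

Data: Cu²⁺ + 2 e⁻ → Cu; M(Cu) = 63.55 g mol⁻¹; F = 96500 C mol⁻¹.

Q = I·t = 46.40 A × 11640 s = 540100 C.
n(e⁻) = Q/F = 540100 / 96500 = 5.597 mol.
Cu²⁺ + 2 e⁻ → Cu, so n(Cu) = n(e⁻)/2 = 2.798 mol.
m = n·M = 2.798 × 63.55 = 178 g.

178 g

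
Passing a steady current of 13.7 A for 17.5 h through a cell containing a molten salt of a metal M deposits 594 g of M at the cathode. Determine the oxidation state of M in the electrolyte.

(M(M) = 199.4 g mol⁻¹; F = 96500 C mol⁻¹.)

Q = I·t = 13.70 A × 63000 s = 863100 C, so n(e⁻) = 863100/96500 = 8.944 mol.
n(M) deposited = 594 / 199.4 = 2.979 mol.
Electrons per atom = n(e⁻)/n(M) = 8.944 / 2.979 = 3.00 ≈ 3, so the ion is M³⁺.

+3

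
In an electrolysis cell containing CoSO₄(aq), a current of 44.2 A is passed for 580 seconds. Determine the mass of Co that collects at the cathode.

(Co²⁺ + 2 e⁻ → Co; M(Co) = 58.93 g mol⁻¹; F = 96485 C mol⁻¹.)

Q = I·t = 44.20 A × 580.00 s = 25640 C.
n(e⁻) = Q/F = 25640 / 96485 = 0.2657 mol.
Co²⁺ + 2 e⁻ → Co, so n(Co) = n(e⁻)/2 = 0.1328 mol.
m = n·M = 0.1328 × 58.93 = 7.83 g.

7.83 g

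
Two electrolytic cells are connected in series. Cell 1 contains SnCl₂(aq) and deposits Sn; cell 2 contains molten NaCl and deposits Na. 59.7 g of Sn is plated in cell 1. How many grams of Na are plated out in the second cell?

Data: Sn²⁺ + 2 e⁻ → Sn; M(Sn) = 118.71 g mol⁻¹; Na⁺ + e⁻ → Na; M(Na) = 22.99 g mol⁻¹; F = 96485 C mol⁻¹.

n(Sn) = 59.7 / 118.71 = 0.5029 mol.
Since Sn²⁺ + 2 e⁻ → Sn, n(e⁻) passed = 2 × 0.5029 = 1.006 mol.
Cells in series carry the same charge, so the same 1.006 mol of electrons passes through cell 2.
Na⁺ + e⁻ → Na, so n(Na) = 1.006 / 1 = 1.006 mol.
m(Na) = 1.006 × 22.99 = 23.1 g.

23.1 g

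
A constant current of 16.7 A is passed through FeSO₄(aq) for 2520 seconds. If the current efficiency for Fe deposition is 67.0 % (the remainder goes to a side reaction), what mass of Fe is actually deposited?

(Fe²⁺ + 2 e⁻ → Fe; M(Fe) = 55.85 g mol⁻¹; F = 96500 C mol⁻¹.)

Q = I·t = 16.70 × 2520.0 = 42080 C.
n(e⁻) = 42080/96500 = 0.4361 mol; theoretically n(Fe) = 0.4361/2 = 0.2181 mol, m_theo = 12.18 g.
At 67.0 % efficiency, m_actual = 0.670 × 12.18 = 8.16 g.

8.16 g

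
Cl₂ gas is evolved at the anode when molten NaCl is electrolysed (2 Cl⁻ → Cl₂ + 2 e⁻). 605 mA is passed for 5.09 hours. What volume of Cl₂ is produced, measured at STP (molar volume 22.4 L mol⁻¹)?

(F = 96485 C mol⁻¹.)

Q = I·t = 0.6050 A × 18324 s = 11090 C.
n(e⁻) = Q/F = 11090 / 96485 = 0.1149 mol.
2 electrons are transferred per Cl₂ molecule, so n(Cl₂) = 0.1149 / 2 = 0.05745 mol.
V = n × V_m = 0.05745 × 22.4 = 1.29 L.

1.29 L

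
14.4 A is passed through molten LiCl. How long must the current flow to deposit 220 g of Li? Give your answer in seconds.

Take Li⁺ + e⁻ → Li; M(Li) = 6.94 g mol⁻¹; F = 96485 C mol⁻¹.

n(Li) = m/M = 220 / 6.94 = 31.70 mol.
Each Li atom requires 1 electron, so n(e⁻) = 1 × 31.70 = 31.70 mol.
Q = n(e⁻)·F = 31.70 × 96485 = 3059000 C.
t = Q/I = 3059000 / 14.40 A = 212400 s.

2.12 × 10⁵ s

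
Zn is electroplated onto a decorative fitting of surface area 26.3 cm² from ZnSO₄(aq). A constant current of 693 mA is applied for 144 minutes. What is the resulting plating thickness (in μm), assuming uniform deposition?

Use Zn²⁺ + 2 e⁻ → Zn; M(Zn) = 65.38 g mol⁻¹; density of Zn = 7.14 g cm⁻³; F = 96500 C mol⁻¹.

Q = I·t = 0.6930 × 8640.0 = 5988 C; n(e⁻) = 0.06205 mol.
n(Zn) = n(e⁻)/2 = 0.03102 mol, so m = 0.03102 × 65.38 = 2.028 g.
Volume = m/ρ = 2.028 / 7.14 = 0.2841 cm³.
Thickness = V/A = 0.2841 / 26.3 = 0.0108 cm = 108 μm.

108 μm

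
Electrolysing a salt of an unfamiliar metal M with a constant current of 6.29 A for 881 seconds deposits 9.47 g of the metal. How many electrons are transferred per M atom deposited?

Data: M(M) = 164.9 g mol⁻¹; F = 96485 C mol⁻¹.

1

Q = I·t = 6.290 A × 881.00 s = 5541 C, so n(e⁻) = 5541/96485 = 0.05743 mol.
n(M) deposited = 9.47 / 164.9 = 0.05743 mol.
Electrons per atom = n(e⁻)/n(M) = 0.05743 / 0.05743 = 1.00 ≈ 1, so the ion is M⁺.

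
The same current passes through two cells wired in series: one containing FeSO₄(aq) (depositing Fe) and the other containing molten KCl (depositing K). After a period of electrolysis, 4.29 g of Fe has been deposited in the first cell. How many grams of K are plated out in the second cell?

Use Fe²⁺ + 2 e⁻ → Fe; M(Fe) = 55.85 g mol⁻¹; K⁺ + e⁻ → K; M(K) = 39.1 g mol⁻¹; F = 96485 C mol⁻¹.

n(Fe) = 4.29 / 55.85 = 0.07681 mol.
Since Fe²⁺ + 2 e⁻ → Fe, n(e⁻) passed = 2 × 0.07681 = 0.1536 mol.
Cells in series carry the same charge, so the same 0.1536 mol of electrons passes through cell 2.
K⁺ + e⁻ → K, so n(K) = 0.1536 / 1 = 0.1536 mol.
m(K) = 0.1536 × 39.1 = 6.01 g.

6.01 g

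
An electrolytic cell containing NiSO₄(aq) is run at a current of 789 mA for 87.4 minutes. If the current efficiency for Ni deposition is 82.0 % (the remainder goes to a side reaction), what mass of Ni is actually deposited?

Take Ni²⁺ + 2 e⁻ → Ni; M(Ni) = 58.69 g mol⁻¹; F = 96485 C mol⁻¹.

1.03 g

Q = I·t = 0.7890 × 5244.0 = 4138 C.
n(e⁻) = 4138/96485 = 0.04288 mol; theoretically n(Ni) = 0.04288/2 = 0.02144 mol, m_theo = 1.258 g.
At 82.0 % efficiency, m_actual = 0.820 × 1.258 = 1.03 g.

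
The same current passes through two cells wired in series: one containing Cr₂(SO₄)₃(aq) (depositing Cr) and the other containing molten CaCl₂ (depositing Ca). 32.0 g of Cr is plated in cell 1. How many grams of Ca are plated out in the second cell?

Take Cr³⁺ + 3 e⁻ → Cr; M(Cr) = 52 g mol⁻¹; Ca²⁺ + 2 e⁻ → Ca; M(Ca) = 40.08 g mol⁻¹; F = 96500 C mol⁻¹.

n(Cr) = 32.0 / 52 = 0.6154 mol.
Since Cr³⁺ + 3 e⁻ → Cr, n(e⁻) passed = 3 × 0.6154 = 1.846 mol.
Cells in series carry the same charge, so the same 1.846 mol of electrons passes through cell 2.
Ca²⁺ + 2 e⁻ → Ca, so n(Ca) = 1.846 / 2 = 0.9231 mol.
m(Ca) = 0.9231 × 40.08 = 37.0 g.

37.0 g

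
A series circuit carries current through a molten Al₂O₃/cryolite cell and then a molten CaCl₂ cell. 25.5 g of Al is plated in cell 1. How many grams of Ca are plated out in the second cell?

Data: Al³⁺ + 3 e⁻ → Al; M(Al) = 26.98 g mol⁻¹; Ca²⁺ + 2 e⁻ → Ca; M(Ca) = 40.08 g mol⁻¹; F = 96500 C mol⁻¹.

n(Al) = 25.5 / 26.98 = 0.9451 mol.
Since Al³⁺ + 3 e⁻ → Al, n(e⁻) passed = 3 × 0.9451 = 2.835 mol.
Cells in series carry the same charge, so the same 2.835 mol of electrons passes through cell 2.
Ca²⁺ + 2 e⁻ → Ca, so n(Ca) = 2.835 / 2 = 1.418 mol.
m(Ca) = 1.418 × 40.08 = 56.8 g.

56.8 g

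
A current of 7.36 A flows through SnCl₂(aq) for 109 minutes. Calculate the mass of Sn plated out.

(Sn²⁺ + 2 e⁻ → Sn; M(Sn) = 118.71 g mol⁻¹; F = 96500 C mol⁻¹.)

Q = I·t = 7.360 A × 6540.0 s = 48130 C.
n(e⁻) = Q/F = 48130 / 96500 = 0.4988 mol.
Sn²⁺ + 2 e⁻ → Sn, so n(Sn) = n(e⁻)/2 = 0.2494 mol.
m = n·M = 0.2494 × 118.71 = 29.6 g.

29.6 g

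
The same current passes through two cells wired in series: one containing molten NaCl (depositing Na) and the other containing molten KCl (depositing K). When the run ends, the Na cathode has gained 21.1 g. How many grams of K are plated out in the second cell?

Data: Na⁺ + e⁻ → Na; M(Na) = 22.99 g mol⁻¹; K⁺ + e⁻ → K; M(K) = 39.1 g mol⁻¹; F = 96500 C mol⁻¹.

n(Na) = 21.1 / 22.99 = 0.9178 mol.
Since Na⁺ + e⁻ → Na, n(e⁻) passed = 1 × 0.9178 = 0.9178 mol.
Cells in series carry the same charge, so the same 0.9178 mol of electrons passes through cell 2.
K⁺ + e⁻ → K, so n(K) = 0.9178 / 1 = 0.9178 mol.
m(K) = 0.9178 × 39.1 = 35.9 g.

35.9 g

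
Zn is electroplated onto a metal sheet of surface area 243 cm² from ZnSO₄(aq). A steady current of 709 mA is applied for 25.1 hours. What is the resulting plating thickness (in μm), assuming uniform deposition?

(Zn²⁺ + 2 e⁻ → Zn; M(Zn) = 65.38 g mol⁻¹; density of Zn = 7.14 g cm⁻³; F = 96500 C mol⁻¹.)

125 μm

Q = I·t = 0.7090 × 90360 = 64070 C; n(e⁻) = 0.6639 mol.
n(Zn) = n(e⁻)/2 = 0.3319 mol, so m = 0.3319 × 65.38 = 21.70 g.
Volume = m/ρ = 21.70 / 7.14 = 3.040 cm³.
Thickness = V/A = 3.040 / 243 = 0.0125 cm = 125 μm.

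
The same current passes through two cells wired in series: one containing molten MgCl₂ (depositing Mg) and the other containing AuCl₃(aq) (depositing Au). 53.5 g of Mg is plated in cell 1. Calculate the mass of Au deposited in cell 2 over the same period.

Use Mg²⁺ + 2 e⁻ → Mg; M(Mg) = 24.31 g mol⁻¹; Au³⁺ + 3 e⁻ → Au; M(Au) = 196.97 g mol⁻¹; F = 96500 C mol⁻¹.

n(Mg) = 53.5 / 24.31 = 2.201 mol.
Since Mg²⁺ + 2 e⁻ → Mg, n(e⁻) passed = 2 × 2.201 = 4.401 mol.
Cells in series carry the same charge, so the same 4.401 mol of electrons passes through cell 2.
Au³⁺ + 3 e⁻ → Au, so n(Au) = 4.401 / 3 = 1.467 mol.
m(Au) = 1.467 × 196.97 = 289 g.

289 g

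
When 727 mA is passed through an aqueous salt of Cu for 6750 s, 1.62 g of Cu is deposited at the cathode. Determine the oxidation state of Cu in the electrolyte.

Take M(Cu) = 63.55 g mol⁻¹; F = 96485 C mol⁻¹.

Q = I·t = 0.7270 A × 6750.0 s = 4907 C, so n(e⁻) = 4907/96485 = 0.05086 mol.
n(Cu) deposited = 1.62 / 63.55 = 0.02549 mol.
Electrons per atom = n(e⁻)/n(Cu) = 0.05086 / 0.02549 = 2.00 ≈ 2, so the ion is Cu²⁺.

+2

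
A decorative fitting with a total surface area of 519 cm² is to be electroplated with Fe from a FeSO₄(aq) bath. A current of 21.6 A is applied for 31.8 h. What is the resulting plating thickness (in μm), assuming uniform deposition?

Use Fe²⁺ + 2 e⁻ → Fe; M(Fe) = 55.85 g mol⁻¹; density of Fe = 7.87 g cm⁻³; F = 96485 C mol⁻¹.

Q = I·t = 21.60 × 114480 = 2473000 C; n(e⁻) = 25.63 mol.
n(Fe) = n(e⁻)/2 = 12.81 mol, so m = 12.81 × 55.85 = 715.7 g.
Volume = m/ρ = 715.7 / 7.87 = 90.94 cm³.
Thickness = V/A = 90.94 / 519 = 0.175 cm = 1750 μm.

1750 μm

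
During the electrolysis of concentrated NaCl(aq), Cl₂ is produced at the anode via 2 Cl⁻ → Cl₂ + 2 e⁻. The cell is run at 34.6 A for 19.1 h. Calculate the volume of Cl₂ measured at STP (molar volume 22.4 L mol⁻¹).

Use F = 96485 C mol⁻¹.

276 L

Q = I·t = 34.60 A × 68760 s = 2379000 C.
n(e⁻) = Q/F = 2379000 / 96485 = 24.66 mol.
2 electrons are transferred per Cl₂ molecule, so n(Cl₂) = 24.66 / 2 = 12.33 mol.
V = n × V_m = 12.33 × 22.4 = 276 L.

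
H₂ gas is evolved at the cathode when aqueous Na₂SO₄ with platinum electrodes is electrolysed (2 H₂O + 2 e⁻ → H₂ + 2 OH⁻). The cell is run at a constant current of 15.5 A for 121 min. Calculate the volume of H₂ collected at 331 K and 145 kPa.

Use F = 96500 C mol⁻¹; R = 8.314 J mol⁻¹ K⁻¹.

Q = I·t = 15.50 A × 7260.0 s = 112500 C.
n(e⁻) = Q/F = 112500 / 96500 = 1.166 mol.
2 electrons are transferred per H₂ molecule, so n(H₂) = 1.166 / 2 = 0.5831 mol.
V = nRT/P = (0.5831 × 8.314 × 331) / (145 × 10³ Pa) = 0.0111 m³ = 11.1 L.

11.1 L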